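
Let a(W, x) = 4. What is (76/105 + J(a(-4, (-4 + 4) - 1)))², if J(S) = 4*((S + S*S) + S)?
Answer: 103144336/11025 ≈ 9355.5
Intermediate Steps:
J(S) = 4*S² + 8*S (J(S) = 4*((S + S²) + S) = 4*(S² + 2*S) = 4*S² + 8*S)
(76/105 + J(a(-4, (-4 + 4) - 1)))² = (76/105 + 4*4*(2 + 4))² = (76*(1/105) + 4*4*6)² = (76/105 + 96)² = (10156/105)² = 103144336/11025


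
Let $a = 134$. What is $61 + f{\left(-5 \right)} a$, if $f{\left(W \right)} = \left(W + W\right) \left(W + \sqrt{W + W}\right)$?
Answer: $6761 - 1340 i \sqrt{10} \approx 6761.0 - 4237.5 i$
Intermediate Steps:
$f{\left(W \right)} = 2 W \left(W + \sqrt{2} \sqrt{W}\right)$ ($f{\left(W \right)} = 2 W \left(W + \sqrt{2 W}\right) = 2 W \left(W + \sqrt{2} \sqrt{W}\right)$)
$61 + f{\left(-5 \right)} a = 61 + \left(2 \left(-5\right)^{2} + 2 \sqrt{2} \left(-5\right)^{\frac{3}{2}}\right) 134 = 61 + \left(2 \cdot 25 + 2 \sqrt{2} \left(- 5 i \sqrt{5}\right)\right) 134 = 61 + \left(50 - 10 i \sqrt{10}\right) 134 = 61 + \left(6700 - 1340 i \sqrt{10}\right) = 6761 - 1340 i \sqrt{10}$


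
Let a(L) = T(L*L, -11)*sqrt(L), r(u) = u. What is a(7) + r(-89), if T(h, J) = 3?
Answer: -89 + 3*sqrt(7) ≈ -81.063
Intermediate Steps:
a(L) = 3*sqrt(L)
a(7) + r(-89) = 3*sqrt(7) - 89 = -89 + 3*sqrt(7)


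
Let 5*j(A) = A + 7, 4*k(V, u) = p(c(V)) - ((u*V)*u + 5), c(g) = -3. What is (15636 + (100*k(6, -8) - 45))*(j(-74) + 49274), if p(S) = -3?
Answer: 1426340673/5 ≈ 2.8527e+8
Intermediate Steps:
k(V, u) = -2 - V*u**2/4 (k(V, u) = (-3 - ((u*V)*u + 5))/4 = (-3 - ((V*u)*u + 5))/4 = (-3 - (V*u**2 + 5))/4 = (-3 - (5 + V*u**2))/4 = (-3 + (-5 - V*u**2))/4 = (-8 - V*u**2)/4 = -2 - V*u**2/4)
j(A) = 7/5 + A/5 (j(A) = (A + 7)/5 = (7 + A)/5 = 7/5 + A/5)
(15636 + (100*k(6, -8) - 45))*(j(-74) + 49274) = (15636 + (100*(-2 - 1/4*6*(-8)**2) - 45))*((7/5 + (1/5)*(-74)) + 49274) = (15636 + (100*(-2 - 1/4*6*64) - 45))*((7/5 - 74/5) + 49274) = (15636 + (100*(-2 - 96) - 45))*(-67/5 + 49274) = (15636 + (100*(-98) - 45))*(246303/5) = (15636 + (-9800 - 45))*(246303/5) = (15636 - 9845)*(246303/5) = 5791*(246303/5) = 1426340673/5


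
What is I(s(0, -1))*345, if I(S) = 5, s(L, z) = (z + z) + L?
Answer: 1725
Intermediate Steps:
s(L, z) = L + 2*z (s(L, z) = 2*z + L = L + 2*z)
I(s(0, -1))*345 = 5*345 = 1725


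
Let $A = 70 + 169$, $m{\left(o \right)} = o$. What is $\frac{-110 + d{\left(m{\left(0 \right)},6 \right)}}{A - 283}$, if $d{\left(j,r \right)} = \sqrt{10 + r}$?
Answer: $\frac{53}{22} \approx 2.4091$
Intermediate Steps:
$A = 239$
$\frac{-110 + d{\left(m{\left(0 \right)},6 \right)}}{A - 283} = \frac{-110 + \sqrt{10 + 6}}{239 - 283} = \frac{-110 + \sqrt{16}}{-44} = \left(-110 + 4\right) \left(- \frac{1}{44}\right) = \left(-106\right) \left(- \frac{1}{44}\right) = \frac{53}{22}$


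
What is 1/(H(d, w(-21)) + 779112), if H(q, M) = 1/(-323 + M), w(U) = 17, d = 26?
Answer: 306/238408271 ≈ 1.2835e-6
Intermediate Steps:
1/(H(d, w(-21)) + 779112) = 1/(1/(-323 + 17) + 779112) = 1/(1/(-306) + 779112) = 1/(-1/306 + 779112) = 1/(238408271/306) = 306/238408271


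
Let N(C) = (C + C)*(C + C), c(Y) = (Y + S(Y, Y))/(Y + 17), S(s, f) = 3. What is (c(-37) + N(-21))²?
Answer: 311769649/100 ≈ 3.1177e+6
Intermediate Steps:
c(Y) = (3 + Y)/(17 + Y) (c(Y) = (Y + 3)/(Y + 17) = (3 + Y)/(17 + Y))
N(C) = 4*C² (N(C) = (2*C)*(2*C) = 4*C²)
(c(-37) + N(-21))² = ((3 - 37)/(17 - 37) + 4*(-21)²)² = (-34/(-20) + 4*441)² = (-1/20*(-34) + 1764)² = (17/10 + 1764)² = (17657/10)² = 311769649/100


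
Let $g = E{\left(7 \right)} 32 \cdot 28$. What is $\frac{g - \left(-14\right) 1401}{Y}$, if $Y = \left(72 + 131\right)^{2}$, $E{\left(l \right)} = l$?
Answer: $\frac{3698}{5887} \approx 0.62816$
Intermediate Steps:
$Y = 41209$ ($Y = 203^{2} = 41209$)
$g = 6272$ ($g = 7 \cdot 32 \cdot 28 = 224 \cdot 28 = 6272$)
$\frac{g - \left(-14\right) 1401}{Y} = \frac{6272 - \left(-14\right) 1401}{41209} = \left(6272 - -19614\right) \frac{1}{41209} = \left(6272 + 19614\right) \frac{1}{41209} = 25886 \cdot \frac{1}{41209} = \frac{3698}{5887}$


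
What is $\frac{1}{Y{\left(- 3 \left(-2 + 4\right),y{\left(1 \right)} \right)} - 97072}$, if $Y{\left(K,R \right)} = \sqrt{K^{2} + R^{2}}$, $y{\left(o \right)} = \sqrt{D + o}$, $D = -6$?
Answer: $- \frac{97072}{9422973153} - \frac{\sqrt{31}}{9422973153} \approx -1.0302 \cdot 10^{-5}$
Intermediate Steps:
$y{\left(o \right)} = \sqrt{-6 + o}$
$\frac{1}{Y{\left(- 3 \left(-2 + 4\right),y{\left(1 \right)} \right)} - 97072} = \frac{1}{\sqrt{\left(- 3 \left(-2 + 4\right)\right)^{2} + \left(\sqrt{-6 + 1}\right)^{2}} - 97072} = \frac{1}{\sqrt{\left(\left(-3\right) 2\right)^{2} + \left(\sqrt{-5}\right)^{2}} - 97072} = \frac{1}{\sqrt{\left(-6\right)^{2} + \left(i \sqrt{5}\right)^{2}} - 97072} = \frac{1}{\sqrt{36 - 5} - 97072} = \frac{1}{\sqrt{31} - 97072} = \frac{1}{-97072 + \sqrt{31}}$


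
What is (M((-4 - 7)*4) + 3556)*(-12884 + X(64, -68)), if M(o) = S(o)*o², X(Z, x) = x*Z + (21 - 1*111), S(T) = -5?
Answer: 106104424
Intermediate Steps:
X(Z, x) = -90 + Z*x (X(Z, x) = Z*x + (21 - 111) = Z*x - 90 = -90 + Z*x)
M(o) = -5*o²
(M((-4 - 7)*4) + 3556)*(-12884 + X(64, -68)) = (-5*16*(-4 - 7)² + 3556)*(-12884 + (-90 + 64*(-68))) = (-5*(-11*4)² + 3556)*(-12884 + (-90 - 4352)) = (-5*(-44)² + 3556)*(-12884 - 4442) = (-5*1936 + 3556)*(-17326) = (-9680 + 3556)*(-17326) = -6124*(-17326) = 106104424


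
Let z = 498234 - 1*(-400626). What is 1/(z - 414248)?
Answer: 1/484612 ≈ 2.0635e-6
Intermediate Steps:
z = 898860 (z = 498234 + 400626 = 898860)
1/(z - 414248) = 1/(898860 - 414248) = 1/484612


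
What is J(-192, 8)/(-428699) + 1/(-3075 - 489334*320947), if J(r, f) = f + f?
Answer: -2528595489867/67750385882978777 ≈ -3.7322e-5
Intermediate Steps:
J(r, f) = 2*f
J(-192, 8)/(-428699) + 1/(-3075 - 489334*320947) = (2*8)/(-428699) + 1/(-3075 - 489334*320947) = 16*(-1/428699) + (1/320947)/(-492409) = -16/428699 - 1/492409*1/320947 = -16/428699 - 1/158037191323 = -2528595489867/67750385882978777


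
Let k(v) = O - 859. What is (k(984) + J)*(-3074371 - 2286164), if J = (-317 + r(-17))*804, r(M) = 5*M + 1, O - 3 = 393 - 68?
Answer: 1731104370225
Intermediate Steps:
O = 328 (O = 3 + (393 - 68) = 3 + 325 = 328)
r(M) = 1 + 5*M
k(v) = -531 (k(v) = 328 - 859 = -531)
J = -322404 (J = (-317 + (1 + 5*(-17)))*804 = (-317 + (1 - 85))*804 = (-317 - 84)*804 = -401*804 = -322404)
(k(984) + J)*(-3074371 - 2286164) = (-531 - 322404)*(-3074371 - 2286164) = -322935*(-5360535) = 1731104370225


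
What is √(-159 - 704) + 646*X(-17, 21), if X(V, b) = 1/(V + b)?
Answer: 323/2 + I*√863 ≈ 161.5 + 29.377*I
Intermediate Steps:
√(-159 - 704) + 646*X(-17, 21) = √(-159 - 704) + 646/(-17 + 21) = √(-863) + 646/4 = I*√863 + 646*(¼) = I*√863 + 323/2 = 323/2 + I*√863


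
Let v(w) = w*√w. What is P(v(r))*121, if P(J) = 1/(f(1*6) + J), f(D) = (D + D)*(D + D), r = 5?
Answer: 17424/20611 - 605*√5/20611 ≈ 0.77974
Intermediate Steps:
f(D) = 4*D² (f(D) = (2*D)*(2*D) = 4*D²)
v(w) = w^(3/2)
P(J) = 1/(144 + J) (P(J) = 1/(4*(1*6)² + J) = 1/(4*6² + J) = 1/(4*36 + J) = 1/(144 + J))
P(v(r))*121 = 121/(144 + 5^(3/2)) = 121/(144 + 5*√5)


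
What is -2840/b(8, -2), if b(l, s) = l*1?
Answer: -355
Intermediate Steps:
b(l, s) = l
-2840/b(8, -2) = -2840/8 = -40*71/8 = -355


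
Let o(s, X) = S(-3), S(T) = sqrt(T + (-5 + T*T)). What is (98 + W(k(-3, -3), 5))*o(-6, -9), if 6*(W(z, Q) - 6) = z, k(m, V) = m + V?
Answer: 103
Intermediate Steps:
S(T) = sqrt(-5 + T + T**2) (S(T) = sqrt(T + (-5 + T**2)) = sqrt(-5 + T + T**2))
k(m, V) = V + m
o(s, X) = 1 (o(s, X) = sqrt(-5 - 3 + (-3)**2) = sqrt(-5 - 3 + 9) = sqrt(1) = 1)
W(z, Q) = 6 + z/6
(98 + W(k(-3, -3), 5))*o(-6, -9) = (98 + (6 + (-3 - 3)/6))*1 = (98 + (6 + (1/6)*(-6)))*1 = (98 + (6 - 1))*1 = (98 + 5)*1 = 103*1 = 103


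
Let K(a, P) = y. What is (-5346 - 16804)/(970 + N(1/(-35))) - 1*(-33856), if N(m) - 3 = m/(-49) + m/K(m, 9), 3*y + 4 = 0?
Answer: 225834514936/6674931 ≈ 33833.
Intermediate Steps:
y = -4/3 (y = -4/3 + (⅓)*0 = -4/3 + 0 = -4/3 ≈ -1.3333)
K(a, P) = -4/3
N(m) = 3 - 151*m/196 (N(m) = 3 + (m/(-49) + m/(-4/3)) = 3 + (m*(-1/49) + m*(-¾)) = 3 + (-m/49 - 3*m/4) = 3 - 151*m/196)
(-5346 - 16804)/(970 + N(1/(-35))) - 1*(-33856) = (-5346 - 16804)/(970 + (3 - 151/196/(-35))) - 1*(-33856) = -22150/(970 + (3 - 151/196*(-1/35))) + 33856 = -22150/(970 + (3 + 151/6860)) + 33856 = -22150/(970 + 20731/6860) + 33856 = -22150/6674931/6860 + 33856 = -22150*6860/6674931 + 33856 = -151949000/6674931 + 33856 = 225834514936/6674931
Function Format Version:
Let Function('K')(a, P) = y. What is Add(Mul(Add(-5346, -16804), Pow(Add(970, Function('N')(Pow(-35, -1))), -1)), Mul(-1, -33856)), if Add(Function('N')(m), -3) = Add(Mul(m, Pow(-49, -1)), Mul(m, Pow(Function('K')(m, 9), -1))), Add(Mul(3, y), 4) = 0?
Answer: Rational(225834514936, 6674931) ≈ 33833.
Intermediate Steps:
y = Rational(-4, 3) (y = Add(Rational(-4, 3), Mul(Rational(1, 3), 0)) = Add(Rational(-4, 3), 0) = Rational(-4, 3) ≈ -1.3333)
Function('K')(a, P) = Rational(-4, 3)
Function('N')(m) = Add(3, Mul(Rational(-151, 196), m)) (Function('N')(m) = Add(3, Add(Mul(m, Pow(-49, -1)), Mul(m, Pow(Rational(-4, 3), -1)))) = Add(3, Add(Mul(m, Rational(-1, 49)), Mul(m, Rational(-3, 4)))) = Add(3, Add(Mul(Rational(-1, 49), m), Mul(Rational(-3, 4), m))) = Add(3, Mul(Rational(-151, 196), m)))
Add(Mul(Add(-5346, -16804), Pow(Add(970, Function('N')(Pow(-35, -1))), -1)), Mul(-1, -33856)) = Add(Mul(Add(-5346, -16804), Pow(Add(970, Add(3, Mul(Rational(-151, 196), Pow(-35, -1)))), -1)), Mul(-1, -33856)) = Add(Mul(-22150, Pow(Add(970, Add(3, Mul(Rational(-151, 196), Rational(-1, 35)))), -1)), 33856) = Add(Mul(-22150, Pow(Add(970, Add(3, Rational(151, 6860))), -1)), 33856) = Add(Mul(-22150, Pow(Add(970, Rational(20731, 6860)), -1)), 33856) = Add(Mul(-22150, Pow(Rational(6674931, 6860), -1)), 33856) = Add(Mul(-22150, Rational(6860, 6674931)), 33856) = Add(Rational(-151949000, 6674931), 33856) = Rational(225834514936, 6674931)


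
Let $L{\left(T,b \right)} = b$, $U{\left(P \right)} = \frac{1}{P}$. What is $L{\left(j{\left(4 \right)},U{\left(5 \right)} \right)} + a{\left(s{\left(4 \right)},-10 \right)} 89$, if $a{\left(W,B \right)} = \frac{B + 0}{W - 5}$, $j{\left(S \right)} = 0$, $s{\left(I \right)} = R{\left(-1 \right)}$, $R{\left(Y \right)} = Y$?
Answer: $\frac{2228}{15} \approx 148.53$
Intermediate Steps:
$s{\left(I \right)} = -1$
$a{\left(W,B \right)} = \frac{B}{-5 + W}$
$L{\left(j{\left(4 \right)},U{\left(5 \right)} \right)} + a{\left(s{\left(4 \right)},-10 \right)} 89 = \frac{1}{5} + - \frac{10}{-5 - 1} \cdot 89 = \frac{1}{5} + - \frac{10}{-6} \cdot 89 = \frac{1}{5} + \left(-10\right) \left(- \frac{1}{6}\right) 89 = \frac{1}{5} + \frac{5}{3} \cdot 89 = \frac{1}{5} + \frac{445}{3} = \frac{2228}{15}$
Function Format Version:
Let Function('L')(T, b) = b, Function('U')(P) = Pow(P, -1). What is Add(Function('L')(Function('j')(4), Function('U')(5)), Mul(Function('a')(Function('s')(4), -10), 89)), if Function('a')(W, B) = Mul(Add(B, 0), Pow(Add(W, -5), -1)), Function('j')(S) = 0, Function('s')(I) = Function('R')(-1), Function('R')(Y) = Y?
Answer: Rational(2228, 15) ≈ 148.53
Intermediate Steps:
Function('s')(I) = -1
Function('a')(W, B) = Mul(B, Pow(Add(-5, W), -1))
Add(Function('L')(Function('j')(4), Function('U')(5)), Mul(Function('a')(Function('s')(4), -10), 89)) = Add(Pow(5, -1), Mul(Mul(-10, Pow(Add(-5, -1), -1)), 89)) = Add(Rational(1, 5), Mul(Mul(-10, Pow(-6, -1)), 89)) = Add(Rational(1, 5), Mul(Mul(-10, Rational(-1, 6)), 89)) = Add(Rational(1, 5), Mul(Rational(5, 3), 89)) = Add(Rational(1, 5), Rational(445, 3)) = Rational(2228, 15)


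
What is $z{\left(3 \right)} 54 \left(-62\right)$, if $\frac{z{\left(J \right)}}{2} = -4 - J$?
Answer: $46872$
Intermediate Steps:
$z{\left(J \right)} = -8 - 2 J$ ($z{\left(J \right)} = 2 \left(-4 - J\right) = -8 - 2 J$)
$z{\left(3 \right)} 54 \left(-62\right) = \left(-8 - 6\right) 54 \left(-62\right) = \left(-14\right) 54 \left(-62\right) = \left(-756\right) \left(-62\right) = 46872$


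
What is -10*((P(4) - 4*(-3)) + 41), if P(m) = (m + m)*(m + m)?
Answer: -1170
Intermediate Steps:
P(m) = 4*m**2 (P(m) = (2*m)*(2*m) = 4*m**2)
-10*((P(4) - 4*(-3)) + 41) = -10*((4*4**2 - 4*(-3)) + 41) = -10*((4*16 + 12) + 41) = -10*((64 + 12) + 41) = -10*(76 + 41) = -10*117 = -1170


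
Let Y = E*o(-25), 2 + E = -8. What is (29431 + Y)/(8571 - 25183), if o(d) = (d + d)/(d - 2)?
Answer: -794137/448524 ≈ -1.7706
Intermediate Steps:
o(d) = 2*d/(-2 + d) (o(d) = (2*d)/(-2 + d) = 2*d/(-2 + d))
E = -10 (E = -2 - 8 = -10)
Y = -500/27 (Y = -20*(-25)/(-2 - 25) = -20*(-25)/(-27) = -20*(-25)*(-1)/27 = -10*50/27 = -500/27 ≈ -18.519)
(29431 + Y)/(8571 - 25183) = (29431 - 500/27)/(8571 - 25183) = (794137/27)/(-16612) = (794137/27)*(-1/16612) = -794137/448524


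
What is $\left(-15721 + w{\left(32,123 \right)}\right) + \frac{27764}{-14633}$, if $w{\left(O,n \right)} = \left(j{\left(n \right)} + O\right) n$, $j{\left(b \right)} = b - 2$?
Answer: $\frac{45305270}{14633} \approx 3096.1$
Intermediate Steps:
$j{\left(b \right)} = -2 + b$
$w{\left(O,n \right)} = n \left(-2 + O + n\right)$ ($w{\left(O,n \right)} = \left(\left(-2 + n\right) + O\right) n = \left(-2 + O + n\right) n = n \left(-2 + O + n\right)$)
$\left(-15721 + w{\left(32,123 \right)}\right) + \frac{27764}{-14633} = \left(-15721 + 123 \left(-2 + 32 + 123\right)\right) + \frac{27764}{-14633} = \left(-15721 + 123 \cdot 153\right) + 27764 \left(- \frac{1}{14633}\right) = \left(-15721 + 18819\right) - \frac{27764}{14633} = 3098 - \frac{27764}{14633} = \frac{45305270}{14633}$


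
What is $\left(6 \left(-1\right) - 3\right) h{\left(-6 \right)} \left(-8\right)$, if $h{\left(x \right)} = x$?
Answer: $-432$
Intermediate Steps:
$\left(6 \left(-1\right) - 3\right) h{\left(-6 \right)} \left(-8\right) = \left(6 \left(-1\right) - 3\right) \left(-6\right) \left(-8\right) = \left(-6 - 3\right) \left(-6\right) \left(-8\right) = \left(-9\right) \left(-6\right) \left(-8\right) = 54 \left(-8\right) = -432$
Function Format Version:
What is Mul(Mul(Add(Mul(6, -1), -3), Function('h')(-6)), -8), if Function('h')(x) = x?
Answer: -432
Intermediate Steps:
Mul(Mul(Add(Mul(6, -1), -3), Function('h')(-6)), -8) = Mul(Mul(Add(Mul(6, -1), -3), -6), -8) = Mul(Mul(Add(-6, -3), -6), -8) = Mul(Mul(-9, -6), -8) = Mul(54, -8) = -432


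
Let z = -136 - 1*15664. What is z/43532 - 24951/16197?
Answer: -111839961/58757317 ≈ -1.9034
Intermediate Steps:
z = -15800 (z = -136 - 15664 = -15800)
z/43532 - 24951/16197 = -15800/43532 - 24951/16197 = -15800*1/43532 - 24951*1/16197 = -3950/10883 - 8317/5399 = -111839961/58757317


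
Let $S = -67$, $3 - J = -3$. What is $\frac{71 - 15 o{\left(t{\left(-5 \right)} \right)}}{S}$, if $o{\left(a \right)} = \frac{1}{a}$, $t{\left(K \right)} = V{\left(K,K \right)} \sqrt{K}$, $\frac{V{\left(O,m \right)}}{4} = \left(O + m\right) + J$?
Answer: $- \frac{71}{67} + \frac{3 i \sqrt{5}}{1072} \approx -1.0597 + 0.0062577 i$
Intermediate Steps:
$J = 6$ ($J = 3 - -3 = 3 + 3 = 6$)
$V{\left(O,m \right)} = 24 + 4 O + 4 m$ ($V{\left(O,m \right)} = 4 \left(\left(O + m\right) + 6\right) = 4 \left(6 + O + m\right) = 24 + 4 O + 4 m$)
$t{\left(K \right)} = \sqrt{K} \left(24 + 8 K\right)$ ($t{\left(K \right)} = \left(24 + 4 K + 4 K\right) \sqrt{K} = \left(24 + 8 K\right) \sqrt{K} = \sqrt{K} \left(24 + 8 K\right)$)
$\frac{71 - 15 o{\left(t{\left(-5 \right)} \right)}}{S} = \frac{71 - \frac{15}{8 \sqrt{-5} \left(3 - 5\right)}}{-67} = - \frac{71 - \frac{15}{8 i \sqrt{5} \left(-2\right)}}{67} = - \frac{71 - \frac{15}{\left(-16\right) i \sqrt{5}}}{67} = - \frac{71 - 15 \frac{i \sqrt{5}}{80}}{67} = - \frac{71 - \frac{3 i \sqrt{5}}{16}}{67} = - \frac{71}{67} + \frac{3 i \sqrt{5}}{1072}$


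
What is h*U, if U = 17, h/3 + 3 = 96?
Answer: 4743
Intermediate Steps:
h = 279 (h = -9 + 3*96 = -9 + 288 = 279)
h*U = 279*17 = 4743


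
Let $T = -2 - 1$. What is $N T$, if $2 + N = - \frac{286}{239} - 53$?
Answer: $\frac{40293}{239} \approx 168.59$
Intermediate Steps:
$N = - \frac{13431}{239}$ ($N = -2 - \left(53 + \frac{286}{239}\right) = -2 - \frac{12953}{239} = - \frac{13431}{239} \approx -56.197$)
$T = -3$
$N T = \left(- \frac{13431}{239}\right) \left(-3\right) = \frac{40293}{239}$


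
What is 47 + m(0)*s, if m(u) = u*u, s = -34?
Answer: 47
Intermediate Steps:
m(u) = u²
47 + m(0)*s = 47 + 0²*(-34) = 47 + 0*(-34) = 47 + 0 = 47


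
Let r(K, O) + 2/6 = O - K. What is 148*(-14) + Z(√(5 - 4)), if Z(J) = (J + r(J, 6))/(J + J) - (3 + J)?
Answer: -12439/6 ≈ -2073.2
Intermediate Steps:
r(K, O) = -⅓ + O - K (r(K, O) = -⅓ + (O - K) = -⅓ + O - K)
Z(J) = -3 - J + 17/(6*J) (Z(J) = (J + (-⅓ + 6 - J))/(J + J) - (3 + J) = (J + (17/3 - J))/((2*J)) + (-3 - J) = 17*(1/(2*J))/3 + (-3 - J) = 17/(6*J) + (-3 - J) = -3 - J + 17/(6*J))
148*(-14) + Z(√(5 - 4)) = 148*(-14) + (-3 - √(5 - 4) + 17/(6*(√(5 - 4)))) = -2072 + (-3 - √1 + 17/(6*(√1))) = -2072 + (-3 - 1*1 + (17/6)/1) = -2072 + (-3 - 1 + (17/6)*1) = -2072 + (-3 - 1 + 17/6) = -2072 - 7/6 = -12439/6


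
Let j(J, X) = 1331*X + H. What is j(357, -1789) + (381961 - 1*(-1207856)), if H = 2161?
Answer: -789181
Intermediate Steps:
j(J, X) = 2161 + 1331*X (j(J, X) = 1331*X + 2161 = 2161 + 1331*X)
j(357, -1789) + (381961 - 1*(-1207856)) = (2161 + 1331*(-1789)) + (381961 - 1*(-1207856)) = (2161 - 2381159) + (381961 + 1207856) = -2378998 + 1589817 = -789181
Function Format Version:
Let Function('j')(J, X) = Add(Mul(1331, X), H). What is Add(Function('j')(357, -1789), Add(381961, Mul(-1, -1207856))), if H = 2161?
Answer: -789181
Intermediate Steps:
Function('j')(J, X) = Add(2161, Mul(1331, X)) (Function('j')(J, X) = Add(Mul(1331, X), 2161) = Add(2161, Mul(1331, X)))
Add(Function('j')(357, -1789), Add(381961, Mul(-1, -1207856))) = Add(Add(2161, Mul(1331, -1789)), Add(381961, Mul(-1, -1207856))) = Add(Add(2161, -2381159), Add(381961, 1207856)) = Add(-2378998, 1589817) = -789181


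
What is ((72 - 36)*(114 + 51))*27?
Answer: 160380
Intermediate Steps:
((72 - 36)*(114 + 51))*27 = (36*165)*27 = 5940*27 = 160380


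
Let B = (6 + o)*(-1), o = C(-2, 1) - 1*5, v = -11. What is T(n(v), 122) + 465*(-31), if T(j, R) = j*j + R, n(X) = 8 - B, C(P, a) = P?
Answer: -14244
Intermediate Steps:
o = -7 (o = -2 - 1*5 = -2 - 5 = -7)
B = 1 (B = (6 - 7)*(-1) = -1*(-1) = 1)
n(X) = 7 (n(X) = 8 - 1*1 = 8 - 1 = 7)
T(j, R) = R + j² (T(j, R) = j² + R = R + j²)
T(n(v), 122) + 465*(-31) = (122 + 7²) + 465*(-31) = (122 + 49) - 14415 = 171 - 14415 = -14244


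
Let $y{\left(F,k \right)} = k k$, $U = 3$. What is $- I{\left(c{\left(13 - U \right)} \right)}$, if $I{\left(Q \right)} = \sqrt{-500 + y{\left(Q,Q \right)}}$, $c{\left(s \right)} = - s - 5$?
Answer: $- 5 i \sqrt{11} \approx - 16.583 i$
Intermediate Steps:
$c{\left(s \right)} = -5 - s$ ($c{\left(s \right)} = - s - 5 = -5 - s$)
$y{\left(F,k \right)} = k^{2}$
$I{\left(Q \right)} = \sqrt{-500 + Q^{2}}$
$- I{\left(c{\left(13 - U \right)} \right)} = - \sqrt{-500 + \left(-5 - \left(13 - 3\right)\right)^{2}} = - \sqrt{-500 + \left(-5 - 10\right)^{2}} = - \sqrt{-500 + \left(-15\right)^{2}} = - \sqrt{-500 + 225} = - \sqrt{-275} = - 5 i \sqrt{11}$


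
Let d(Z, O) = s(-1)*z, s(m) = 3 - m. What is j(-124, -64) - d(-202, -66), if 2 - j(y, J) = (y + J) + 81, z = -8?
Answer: 141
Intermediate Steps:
j(y, J) = -79 - J - y (j(y, J) = 2 - ((y + J) + 81) = 2 - ((J + y) + 81) = 2 - (81 + J + y) = 2 + (-81 - J - y) = -79 - J - y)
d(Z, O) = -32 (d(Z, O) = (3 - 1*(-1))*(-8) = (3 + 1)*(-8) = 4*(-8) = -32)
j(-124, -64) - d(-202, -66) = (-79 - 1*(-64) - 1*(-124)) - 1*(-32) = (-79 + 64 + 124) + 32 = 109 + 32 = 141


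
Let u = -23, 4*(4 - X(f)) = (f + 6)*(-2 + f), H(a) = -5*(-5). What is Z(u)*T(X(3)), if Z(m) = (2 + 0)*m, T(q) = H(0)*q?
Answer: -4025/2 ≈ -2012.5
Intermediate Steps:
H(a) = 25
X(f) = 4 - (-2 + f)*(6 + f)/4 (X(f) = 4 - (f + 6)*(-2 + f)/4 = 4 - (6 + f)*(-2 + f)/4 = 4 - (-2 + f)*(6 + f)/4)
T(q) = 25*q
Z(m) = 2*m
Z(u)*T(X(3)) = (2*(-23))*(25*(7 - 1*3 - 1/4*3**2)) = -1150*(7 - 3 - 1/4*9) = -1150*(7 - 3 - 9/4) = -1150*7/4 = -46*175/4 = -4025/2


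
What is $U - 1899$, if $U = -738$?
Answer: $-2637$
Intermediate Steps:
$U - 1899 = -738 - 1899 = -2637$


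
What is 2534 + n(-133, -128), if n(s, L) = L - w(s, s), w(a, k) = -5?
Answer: 2411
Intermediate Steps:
n(s, L) = 5 + L (n(s, L) = L - 1*(-5) = L + 5 = 5 + L)
2534 + n(-133, -128) = 2534 + (5 - 128) = 2534 - 123 = 2411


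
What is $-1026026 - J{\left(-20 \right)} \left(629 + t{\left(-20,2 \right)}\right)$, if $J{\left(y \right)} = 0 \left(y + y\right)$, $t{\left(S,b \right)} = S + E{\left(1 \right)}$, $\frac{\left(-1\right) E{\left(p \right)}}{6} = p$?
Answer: $-1026026$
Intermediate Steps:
$E{\left(p \right)} = - 6 p$
$t{\left(S,b \right)} = -6 + S$ ($t{\left(S,b \right)} = S - 6 = -6 + S$)
$J{\left(y \right)} = 0$ ($J{\left(y \right)} = 0 \cdot 2 y = 0$)
$-1026026 - J{\left(-20 \right)} \left(629 + t{\left(-20,2 \right)}\right) = -1026026 - 0 \left(629 - 26\right) = -1026026 - 0 \cdot 603 = -1026026 - 0 = -1026026 + 0 = -1026026$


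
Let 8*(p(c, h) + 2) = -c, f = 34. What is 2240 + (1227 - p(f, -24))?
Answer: 13893/4 ≈ 3473.3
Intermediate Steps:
p(c, h) = -2 - c/8 (p(c, h) = -2 + (-c)/8 = -2 - c/8)
2240 + (1227 - p(f, -24)) = 2240 + (1227 - (-2 - ⅛*34)) = 2240 + (1227 - (-2 - 17/4)) = 2240 + (1227 - 1*(-25/4)) = 2240 + (1227 + 25/4) = 2240 + 4933/4 = 13893/4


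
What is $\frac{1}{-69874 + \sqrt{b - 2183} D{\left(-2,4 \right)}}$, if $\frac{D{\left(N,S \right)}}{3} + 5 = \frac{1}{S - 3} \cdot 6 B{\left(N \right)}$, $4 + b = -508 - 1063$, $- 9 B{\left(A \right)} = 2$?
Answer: $\frac{i}{- 69874 i + 19 \sqrt{3758}} \approx -1.4308 \cdot 10^{-5} + 2.385 \cdot 10^{-7} i$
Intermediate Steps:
$B{\left(A \right)} = - \frac{2}{9}$ ($B{\left(A \right)} = \left(- \frac{1}{9}\right) 2 = - \frac{2}{9}$)
$b = -1575$ ($b = -4 - 1571 = -1575$)
$D{\left(N,S \right)} = -15 - \frac{4}{-3 + S}$ ($D{\left(N,S \right)} = -15 + 3 \frac{1}{S - 3} \cdot 6 \left(- \frac{2}{9}\right) = -15 + 3 \frac{1}{-3 + S} 6 \left(- \frac{2}{9}\right) = -15 + 3 \frac{6}{-3 + S} \left(- \frac{2}{9}\right) = -15 + 3 \left(- \frac{4}{3 \left(-3 + S\right)}\right) = -15 - \frac{4}{-3 + S}$)
$\frac{1}{-69874 + \sqrt{b - 2183} D{\left(-2,4 \right)}} = \frac{1}{-69874 + \sqrt{-1575 - 2183} \frac{41 - 60}{-3 + 4}} = \frac{1}{-69874 + \sqrt{-3758} \frac{41 - 60}{1}} = \frac{1}{-69874 + i \sqrt{3758} \cdot 1 \left(-19\right)} = \frac{1}{-69874 + i \sqrt{3758} \left(-19\right)} = \frac{1}{-69874 - 19 i \sqrt{3758}}$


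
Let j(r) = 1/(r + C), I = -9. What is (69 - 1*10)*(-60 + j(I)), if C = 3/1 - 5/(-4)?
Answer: -67496/19 ≈ -3552.4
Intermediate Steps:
C = 17/4 (C = 3*1 - 5*(-1/4) = 3 + 5/4 = 17/4 ≈ 4.2500)
j(r) = 1/(17/4 + r) (j(r) = 1/(r + 17/4) = 1/(17/4 + r))
(69 - 1*10)*(-60 + j(I)) = (69 - 1*10)*(-60 + 4/(17 + 4*(-9))) = (69 - 10)*(-60 + 4/(17 - 36)) = 59*(-60 + 4/(-19)) = 59*(-60 + 4*(-1/19)) = 59*(-60 - 4/19) = 59*(-1144/19) = -67496/19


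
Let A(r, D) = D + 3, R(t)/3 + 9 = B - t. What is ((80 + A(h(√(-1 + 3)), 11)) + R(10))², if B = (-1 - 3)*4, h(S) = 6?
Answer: 121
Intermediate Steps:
B = -16 (B = -4*4 = -16)
R(t) = -75 - 3*t (R(t) = -27 + 3*(-16 - t) = -27 + (-48 - 3*t) = -75 - 3*t)
A(r, D) = 3 + D
((80 + A(h(√(-1 + 3)), 11)) + R(10))² = ((80 + (3 + 11)) + (-75 - 3*10))² = ((80 + 14) + (-75 - 30))² = (94 - 105)² = (-11)² = 121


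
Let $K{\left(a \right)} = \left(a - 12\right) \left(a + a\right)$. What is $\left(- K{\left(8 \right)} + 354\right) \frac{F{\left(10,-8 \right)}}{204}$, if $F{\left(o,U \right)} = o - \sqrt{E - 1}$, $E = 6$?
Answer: $\frac{1045}{51} - \frac{209 \sqrt{5}}{102} \approx 15.908$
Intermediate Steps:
$K{\left(a \right)} = 2 a \left(-12 + a\right)$ ($K{\left(a \right)} = \left(-12 + a\right) 2 a = 2 a \left(-12 + a\right)$)
$F{\left(o,U \right)} = o - \sqrt{5}$ ($F{\left(o,U \right)} = o - \sqrt{6 - 1} = o - \sqrt{5}$)
$\left(- K{\left(8 \right)} + 354\right) \frac{F{\left(10,-8 \right)}}{204} = \left(- 2 \cdot 8 \left(-12 + 8\right) + 354\right) \frac{10 - \sqrt{5}}{204} = \left(- 2 \cdot 8 \left(-4\right) + 354\right) \left(10 - \sqrt{5}\right) \frac{1}{204} = \left(\left(-1\right) \left(-64\right) + 354\right) \left(\frac{5}{102} - \frac{\sqrt{5}}{204}\right) = \left(64 + 354\right) \left(\frac{5}{102} - \frac{\sqrt{5}}{204}\right) = 418 \left(\frac{5}{102} - \frac{\sqrt{5}}{204}\right) = \frac{1045}{51} - \frac{209 \sqrt{5}}{102}$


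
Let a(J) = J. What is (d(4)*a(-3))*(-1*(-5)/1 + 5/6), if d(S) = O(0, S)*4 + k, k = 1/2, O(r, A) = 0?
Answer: -35/4 ≈ -8.7500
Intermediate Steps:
k = 1/2 ≈ 0.50000
d(S) = 1/2 (d(S) = 0*4 + 1/2 = 0 + 1/2 = 1/2)
(d(4)*a(-3))*(-1*(-5)/1 + 5/6) = ((1/2)*(-3))*(-1*(-5)/1 + 5/6) = -3*(5*1 + 5*(1/6))/2 = -3*(5 + 5/6)/2 = -3/2*35/6 = -35/4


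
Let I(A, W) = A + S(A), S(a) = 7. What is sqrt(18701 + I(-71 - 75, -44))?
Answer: sqrt(18562) ≈ 136.24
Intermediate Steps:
I(A, W) = 7 + A (I(A, W) = A + 7 = 7 + A)
sqrt(18701 + I(-71 - 75, -44)) = sqrt(18701 + (7 + (-71 - 75))) = sqrt(18701 + (7 - 146)) = sqrt(18701 - 139) = sqrt(18562)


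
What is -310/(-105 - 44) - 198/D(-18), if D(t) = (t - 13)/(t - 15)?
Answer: -963956/4619 ≈ -208.69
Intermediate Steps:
D(t) = (-13 + t)/(-15 + t)
-310/(-105 - 44) - 198/D(-18) = -310/(-105 - 44) - 198*(-15 - 18)/(-13 - 18) = -310/(-149) - 198/(-31/(-33)) = -310*(-1/149) - 198/((-1/33*(-31))) = 310/149 - 198/31/33 = 310/149 - 198*33/31 = 310/149 - 6534/31 = -963956/4619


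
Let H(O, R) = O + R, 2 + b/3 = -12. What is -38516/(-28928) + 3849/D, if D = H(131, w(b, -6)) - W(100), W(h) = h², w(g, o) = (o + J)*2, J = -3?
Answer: 67365955/71502784 ≈ 0.94214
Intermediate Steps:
b = -42 (b = -6 + 3*(-12) = -6 - 36 = -42)
w(g, o) = -6 + 2*o (w(g, o) = (o - 3)*2 = (-3 + o)*2 = -6 + 2*o)
D = -9887 (D = (131 + (-6 + 2*(-6))) - 1*100² = (131 + (-6 - 12)) - 1*10000 = (131 - 18) - 10000 = 113 - 10000 = -9887)
-38516/(-28928) + 3849/D = -38516/(-28928) + 3849/(-9887) = -38516*(-1/28928) + 3849*(-1/9887) = 9629/7232 - 3849/9887 = 67365955/71502784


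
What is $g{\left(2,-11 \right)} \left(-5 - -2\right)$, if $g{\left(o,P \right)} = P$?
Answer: $33$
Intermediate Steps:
$g{\left(2,-11 \right)} \left(-5 - -2\right) = - 11 \left(-5 - -2\right) = - 11 \left(-5 + 2\right) = \left(-11\right) \left(-3\right) = 33$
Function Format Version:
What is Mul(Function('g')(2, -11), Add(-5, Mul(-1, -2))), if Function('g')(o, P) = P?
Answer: 33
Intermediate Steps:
Mul(Function('g')(2, -11), Add(-5, Mul(-1, -2))) = Mul(-11, Add(-5, Mul(-1, -2))) = Mul(-11, Add(-5, 2)) = Mul(-11, -3) = 33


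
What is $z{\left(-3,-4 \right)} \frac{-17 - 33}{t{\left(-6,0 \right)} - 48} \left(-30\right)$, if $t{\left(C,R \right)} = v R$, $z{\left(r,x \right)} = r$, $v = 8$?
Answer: $\frac{375}{4} \approx 93.75$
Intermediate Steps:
$t{\left(C,R \right)} = 8 R$
$z{\left(-3,-4 \right)} \frac{-17 - 33}{t{\left(-6,0 \right)} - 48} \left(-30\right) = - 3 \frac{-17 - 33}{8 \cdot 0 - 48} \left(-30\right) = - 3 \left(- \frac{50}{0 - 48}\right) \left(-30\right) = - 3 \left(- \frac{50}{-48}\right) \left(-30\right) = - 3 \left(\left(-50\right) \left(- \frac{1}{48}\right)\right) \left(-30\right) = \left(-3\right) \frac{25}{24} \left(-30\right) = \left(- \frac{25}{8}\right) \left(-30\right) = \frac{375}{4}$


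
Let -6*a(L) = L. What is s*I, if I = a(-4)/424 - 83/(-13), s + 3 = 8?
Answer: 264005/8268 ≈ 31.931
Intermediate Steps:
s = 5 (s = -3 + 8 = 5)
a(L) = -L/6
I = 52801/8268 (I = -1/6*(-4)/424 - 83/(-13) = (2/3)*(1/424) - 83*(-1/13) = 1/636 + 83/13 = 52801/8268 ≈ 6.3862)
s*I = 5*(52801/8268) = 264005/8268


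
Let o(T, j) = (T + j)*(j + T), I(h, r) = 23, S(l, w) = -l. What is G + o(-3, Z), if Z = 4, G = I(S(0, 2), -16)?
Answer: 24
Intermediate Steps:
G = 23
o(T, j) = (T + j)**2 (o(T, j) = (T + j)*(T + j) = (T + j)**2)
G + o(-3, Z) = 23 + (-3 + 4)**2 = 23 + 1**2 = 23 + 1 = 24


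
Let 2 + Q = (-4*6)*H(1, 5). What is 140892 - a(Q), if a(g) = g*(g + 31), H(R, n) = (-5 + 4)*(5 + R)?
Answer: 116326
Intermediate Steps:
H(R, n) = -5 - R (H(R, n) = -(5 + R) = -5 - R)
Q = 142 (Q = -2 + (-4*6)*(-5 - 1*1) = -2 - 24*(-5 - 1) = -2 - 24*(-6) = -2 + 144 = 142)
a(g) = g*(31 + g)
140892 - a(Q) = 140892 - 142*(31 + 142) = 140892 - 142*173 = 140892 - 1*24566 = 140892 - 24566 = 116326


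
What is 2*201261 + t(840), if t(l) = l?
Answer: 403362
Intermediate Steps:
2*201261 + t(840) = 2*201261 + 840 = 402522 + 840 = 403362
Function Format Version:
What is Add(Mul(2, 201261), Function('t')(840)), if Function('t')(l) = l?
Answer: 403362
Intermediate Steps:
Add(Mul(2, 201261), Function('t')(840)) = Add(Mul(2, 201261), 840) = Add(402522, 840) = 403362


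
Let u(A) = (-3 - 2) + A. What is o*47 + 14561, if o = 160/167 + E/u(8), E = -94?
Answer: 6579815/501 ≈ 13133.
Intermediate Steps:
u(A) = -5 + A
o = -15218/501 (o = 160/167 - 94/(-5 + 8) = 160*(1/167) - 94/3 = 160/167 - 94*⅓ = 160/167 - 94/3 = -15218/501 ≈ -30.375)
o*47 + 14561 = -15218/501*47 + 14561 = -715246/501 + 14561 = 6579815/501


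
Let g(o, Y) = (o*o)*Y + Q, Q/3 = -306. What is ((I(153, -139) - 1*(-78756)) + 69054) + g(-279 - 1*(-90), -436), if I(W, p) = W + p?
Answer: -15427450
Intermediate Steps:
Q = -918 (Q = 3*(-306) = -918)
g(o, Y) = -918 + Y*o² (g(o, Y) = (o*o)*Y - 918 = o²*Y - 918 = Y*o² - 918 = -918 + Y*o²)
((I(153, -139) - 1*(-78756)) + 69054) + g(-279 - 1*(-90), -436) = (((153 - 139) - 1*(-78756)) + 69054) + (-918 - 436*(-279 - 1*(-90))²) = ((14 + 78756) + 69054) + (-918 - 436*(-279 + 90)²) = (78770 + 69054) + (-918 - 436*(-189)²) = 147824 + (-918 - 436*35721) = 147824 + (-918 - 15574356) = 147824 - 15575274 = -15427450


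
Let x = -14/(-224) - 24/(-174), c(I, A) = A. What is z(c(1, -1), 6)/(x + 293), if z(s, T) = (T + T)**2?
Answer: 66816/136045 ≈ 0.49113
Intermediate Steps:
z(s, T) = 4*T**2 (z(s, T) = (2*T)**2 = 4*T**2)
x = 93/464 (x = -14*(-1/224) - 24*(-1/174) = 1/16 + 4/29 = 93/464 ≈ 0.20043)
z(c(1, -1), 6)/(x + 293) = (4*6**2)/(93/464 + 293) = (4*36)/(136045/464) = 144*(464/136045) = 66816/136045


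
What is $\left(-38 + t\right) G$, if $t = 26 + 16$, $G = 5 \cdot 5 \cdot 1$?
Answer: $100$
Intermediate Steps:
$G = 25$ ($G = 25 \cdot 1 = 25$)
$t = 42$
$\left(-38 + t\right) G = \left(-38 + 42\right) 25 = 4 \cdot 25 = 100$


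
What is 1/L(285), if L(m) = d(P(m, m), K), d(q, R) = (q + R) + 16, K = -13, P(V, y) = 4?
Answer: ⅐ ≈ 0.14286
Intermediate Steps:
d(q, R) = 16 + R + q (d(q, R) = (R + q) + 16 = 16 + R + q)
L(m) = 7 (L(m) = 16 - 13 + 4 = 7)
1/L(285) = 1/7 = ⅐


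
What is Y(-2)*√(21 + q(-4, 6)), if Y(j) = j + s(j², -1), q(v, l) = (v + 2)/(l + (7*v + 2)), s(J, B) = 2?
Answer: 0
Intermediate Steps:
q(v, l) = (2 + v)/(2 + l + 7*v) (q(v, l) = (2 + v)/(l + (2 + 7*v)) = (2 + v)/(2 + l + 7*v))
Y(j) = 2 + j (Y(j) = j + 2 = 2 + j)
Y(-2)*√(21 + q(-4, 6)) = (2 - 2)*√(21 + (2 - 4)/(2 + 6 + 7*(-4))) = 0*√(21 - 2/(2 + 6 - 28)) = 0*√(21 - 2/(-20)) = 0*√(21 - 1/20*(-2)) = 0*√(21 + ⅒) = 0*√(211/10) = 0*(√2110/10) = 0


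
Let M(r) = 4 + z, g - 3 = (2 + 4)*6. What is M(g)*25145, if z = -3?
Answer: 25145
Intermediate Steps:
g = 39 (g = 3 + (2 + 4)*6 = 3 + 6*6 = 3 + 36 = 39)
M(r) = 1 (M(r) = 4 - 3 = 1)
M(g)*25145 = 1*25145 = 25145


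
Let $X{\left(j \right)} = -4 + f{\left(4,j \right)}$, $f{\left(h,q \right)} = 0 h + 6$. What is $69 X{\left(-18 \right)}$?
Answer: $138$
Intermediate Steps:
$f{\left(h,q \right)} = 6$ ($f{\left(h,q \right)} = 0 + 6 = 6$)
$X{\left(j \right)} = 2$ ($X{\left(j \right)} = -4 + 6 = 2$)
$69 X{\left(-18 \right)} = 69 \cdot 2 = 138$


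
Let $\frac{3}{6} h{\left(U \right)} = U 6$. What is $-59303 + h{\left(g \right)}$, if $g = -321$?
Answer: $-63155$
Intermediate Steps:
$h{\left(U \right)} = 12 U$ ($h{\left(U \right)} = 2 U 6 = 2 \cdot 6 U = 12 U$)
$-59303 + h{\left(g \right)} = -59303 + 12 \left(-321\right) = -59303 - 3852 = -63155$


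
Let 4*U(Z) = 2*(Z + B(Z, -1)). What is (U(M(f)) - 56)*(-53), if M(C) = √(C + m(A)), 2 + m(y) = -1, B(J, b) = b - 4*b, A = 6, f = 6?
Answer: 5777/2 - 53*√3/2 ≈ 2842.6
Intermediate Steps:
B(J, b) = -3*b
m(y) = -3 (m(y) = -2 - 1 = -3)
M(C) = √(-3 + C) (M(C) = √(C - 3) = √(-3 + C))
U(Z) = 3/2 + Z/2 (U(Z) = (2*(Z - 3*(-1)))/4 = (2*(Z + 3))/4 = (2*(3 + Z))/4 = (6 + 2*Z)/4 = 3/2 + Z/2)
(U(M(f)) - 56)*(-53) = ((3/2 + √(-3 + 6)/2) - 56)*(-53) = ((3/2 + √3/2) - 56)*(-53) = (-109/2 + √3/2)*(-53) = 5777/2 - 53*√3/2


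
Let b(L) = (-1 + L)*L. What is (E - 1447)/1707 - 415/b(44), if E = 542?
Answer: -2420665/3229644 ≈ -0.74951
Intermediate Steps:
b(L) = L*(-1 + L)
(E - 1447)/1707 - 415/b(44) = (542 - 1447)/1707 - 415*1/(44*(-1 + 44)) = -905*1/1707 - 415/(44*43) = -905/1707 - 415/1892 = -2420665/3229644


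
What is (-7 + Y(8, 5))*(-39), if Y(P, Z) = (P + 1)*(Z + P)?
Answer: -4290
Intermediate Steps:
Y(P, Z) = (1 + P)*(P + Z)
(-7 + Y(8, 5))*(-39) = (-7 + (8 + 5 + 8² + 8*5))*(-39) = (-7 + (8 + 5 + 64 + 40))*(-39) = (-7 + 117)*(-39) = 110*(-39) = -4290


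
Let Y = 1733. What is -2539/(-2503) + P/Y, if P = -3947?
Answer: -5479254/4337699 ≈ -1.2632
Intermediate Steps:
-2539/(-2503) + P/Y = -2539/(-2503) - 3947/1733 = -2539*(-1/2503) - 3947*1/1733 = 2539/2503 - 3947/1733 = -5479254/4337699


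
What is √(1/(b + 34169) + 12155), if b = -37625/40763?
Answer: 3*√2619906584703132302634/1392793322 ≈ 110.25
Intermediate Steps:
b = -37625/40763 (b = -37625*1/40763 = -37625/40763 ≈ -0.92302)
√(1/(b + 34169) + 12155) = √(1/(-37625/40763 + 34169) + 12155) = √(1/(1392793322/40763) + 12155) = √(40763/1392793322 + 12155) = √(16929402869673/1392793322) = 3*√2619906584703132302634/1392793322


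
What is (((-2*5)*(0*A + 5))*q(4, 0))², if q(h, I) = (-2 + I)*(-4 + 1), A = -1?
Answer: 90000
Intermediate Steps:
q(h, I) = 6 - 3*I (q(h, I) = (-2 + I)*(-3) = 6 - 3*I)
(((-2*5)*(0*A + 5))*q(4, 0))² = (((-2*5)*(0*(-1) + 5))*(6 - 3*0))² = ((-10*(0 + 5))*(6 + 0))² = (-10*5*6)² = (-50*6)² = (-300)² = 90000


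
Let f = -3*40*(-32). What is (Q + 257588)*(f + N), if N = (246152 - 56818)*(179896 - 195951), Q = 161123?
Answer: -1272778240299830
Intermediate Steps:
f = 3840 (f = -120*(-32) = 3840)
N = -3039757370 (N = 189334*(-16055) = -3039757370)
(Q + 257588)*(f + N) = (161123 + 257588)*(3840 - 3039757370) = 418711*(-3039753530) = -1272778240299830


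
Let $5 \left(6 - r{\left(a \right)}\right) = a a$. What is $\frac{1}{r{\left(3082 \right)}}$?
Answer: $- \frac{5}{9498694} \approx -5.2639 \cdot 10^{-7}$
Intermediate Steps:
$r{\left(a \right)} = 6 - \frac{a^{2}}{5}$ ($r{\left(a \right)} = 6 - \frac{a a}{5} = 6 - \frac{a^{2}}{5}$)
$\frac{1}{r{\left(3082 \right)}} = \frac{1}{6 - \frac{3082^{2}}{5}} = \frac{1}{6 - \frac{9498724}{5}} = \frac{1}{- \frac{9498694}{5}} = - \frac{5}{9498694}$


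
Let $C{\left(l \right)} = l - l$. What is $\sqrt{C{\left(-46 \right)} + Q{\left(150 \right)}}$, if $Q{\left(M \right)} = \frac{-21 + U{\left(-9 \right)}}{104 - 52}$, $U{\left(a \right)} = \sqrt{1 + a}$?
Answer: $\frac{\sqrt{-273 + 26 i \sqrt{2}}}{26} \approx 0.0427 + 0.63692 i$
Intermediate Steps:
$C{\left(l \right)} = 0$
$Q{\left(M \right)} = - \frac{21}{52} + \frac{i \sqrt{2}}{26}$ ($Q{\left(M \right)} = \frac{-21 + \sqrt{1 - 9}}{104 - 52} = \frac{-21 + \sqrt{-8}}{52} = \left(-21 + 2 i \sqrt{2}\right) \frac{1}{52} = - \frac{21}{52} + \frac{i \sqrt{2}}{26}$)
$\sqrt{C{\left(-46 \right)} + Q{\left(150 \right)}} = \sqrt{0 - \left(\frac{21}{52} - \frac{i \sqrt{2}}{26}\right)} = \sqrt{- \frac{21}{52} + \frac{i \sqrt{2}}{26}}$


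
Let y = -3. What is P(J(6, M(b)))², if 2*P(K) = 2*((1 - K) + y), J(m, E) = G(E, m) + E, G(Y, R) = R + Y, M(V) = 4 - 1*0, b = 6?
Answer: 256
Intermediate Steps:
M(V) = 4 (M(V) = 4 + 0 = 4)
J(m, E) = m + 2*E (J(m, E) = (m + E) + E = (E + m) + E = m + 2*E)
P(K) = -2 - K (P(K) = (2*((1 - K) - 3))/2 = (2*(-2 - K))/2 = (-4 - 2*K)/2 = -2 - K)
P(J(6, M(b)))² = (-2 - (6 + 2*4))² = (-2 - (6 + 8))² = (-2 - 1*14)² = (-2 - 14)² = (-16)² = 256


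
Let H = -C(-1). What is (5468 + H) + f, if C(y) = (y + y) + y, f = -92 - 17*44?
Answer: 4631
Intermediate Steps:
f = -840 (f = -92 - 748 = -840)
C(y) = 3*y (C(y) = 2*y + y = 3*y)
H = 3 (H = -3*(-1) = -1*(-3) = 3)
(5468 + H) + f = (5468 + 3) - 840 = 5471 - 840 = 4631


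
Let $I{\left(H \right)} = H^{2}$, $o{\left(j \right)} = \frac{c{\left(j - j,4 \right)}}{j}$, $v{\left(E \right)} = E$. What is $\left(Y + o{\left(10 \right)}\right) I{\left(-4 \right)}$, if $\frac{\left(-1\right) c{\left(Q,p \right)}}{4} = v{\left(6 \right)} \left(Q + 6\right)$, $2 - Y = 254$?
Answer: $- \frac{21312}{5} \approx -4262.4$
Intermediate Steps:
$Y = -252$ ($Y = 2 - 254 = -252$)
$c{\left(Q,p \right)} = -144 - 24 Q$ ($c{\left(Q,p \right)} = - 4 \cdot 6 \left(Q + 6\right) = - 4 \cdot 6 \left(6 + Q\right) = - 4 \left(36 + 6 Q\right) = -144 - 24 Q$)
$o{\left(j \right)} = - \frac{144}{j}$ ($o{\left(j \right)} = \frac{-144 - 24 \left(j - j\right)}{j} = \frac{-144 - 0}{j} = \frac{-144 + 0}{j} = - \frac{144}{j}$)
$\left(Y + o{\left(10 \right)}\right) I{\left(-4 \right)} = \left(-252 - \frac{144}{10}\right) \left(-4\right)^{2} = \left(-252 - \frac{72}{5}\right) 16 = \left(- \frac{1332}{5}\right) 16 = - \frac{21312}{5}$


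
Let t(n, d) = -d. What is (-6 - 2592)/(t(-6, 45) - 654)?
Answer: 866/233 ≈ 3.7167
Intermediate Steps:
(-6 - 2592)/(t(-6, 45) - 654) = (-6 - 2592)/(-1*45 - 654) = -2598/(-45 - 654) = -2598/(-699) = -2598*(-1/699) = 866/233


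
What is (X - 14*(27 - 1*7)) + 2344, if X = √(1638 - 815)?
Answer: 2064 + √823 ≈ 2092.7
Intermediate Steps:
X = √823 ≈ 28.688
(X - 14*(27 - 1*7)) + 2344 = (√823 - 14*(27 - 1*7)) + 2344 = (√823 - 14*(27 - 7)) + 2344 = (√823 - 14*20) + 2344 = (√823 - 280) + 2344 = (-280 + √823) + 2344 = 2064 + √823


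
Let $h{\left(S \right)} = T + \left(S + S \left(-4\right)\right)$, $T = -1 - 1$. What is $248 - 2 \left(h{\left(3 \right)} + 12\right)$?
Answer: $246$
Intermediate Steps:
$T = -2$ ($T = -1 - 1 = -2$)
$h{\left(S \right)} = -2 - 3 S$ ($h{\left(S \right)} = -2 + \left(S + S \left(-4\right)\right) = -2 + \left(S - 4 S\right) = -2 - 3 S$)
$248 - 2 \left(h{\left(3 \right)} + 12\right) = 248 - 2 \left(\left(-2 - 9\right) + 12\right) = 248 - 2 \left(-11 + 12\right) = 248 - 2 = 246$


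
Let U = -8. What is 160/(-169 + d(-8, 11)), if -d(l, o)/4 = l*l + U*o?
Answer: -160/73 ≈ -2.1918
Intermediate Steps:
d(l, o) = -4*l² + 32*o (d(l, o) = -4*(l*l - 8*o) = -4*(l² - 8*o) = -4*l² + 32*o)
160/(-169 + d(-8, 11)) = 160/(-169 + (-4*(-8)² + 32*11)) = 160/(-169 + (-4*64 + 352)) = 160/(-169 + (-256 + 352)) = 160/(-169 + 96) = 160/(-73) = -1/73*160 = -160/73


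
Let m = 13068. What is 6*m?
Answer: 78408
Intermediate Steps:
6*m = 6*13068 = 78408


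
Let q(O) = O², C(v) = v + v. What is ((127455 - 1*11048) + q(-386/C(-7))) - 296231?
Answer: -8774127/49 ≈ -1.7906e+5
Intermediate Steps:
C(v) = 2*v
((127455 - 1*11048) + q(-386/C(-7))) - 296231 = ((127455 - 1*11048) + (-386/(2*(-7)))²) - 296231 = ((127455 - 11048) + (-386/(-14))²) - 296231 = (116407 + (-386*(-1/14))²) - 296231 = (116407 + (193/7)²) - 296231 = (116407 + 37249/49) - 296231 = 5741192/49 - 296231 = -8774127/49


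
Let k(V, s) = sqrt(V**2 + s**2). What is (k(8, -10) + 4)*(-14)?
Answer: -56 - 28*sqrt(41) ≈ -235.29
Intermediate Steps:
(k(8, -10) + 4)*(-14) = (sqrt(8**2 + (-10)**2) + 4)*(-14) = (sqrt(64 + 100) + 4)*(-14) = (sqrt(164) + 4)*(-14) = (2*sqrt(41) + 4)*(-14) = (4 + 2*sqrt(41))*(-14) = -56 - 28*sqrt(41)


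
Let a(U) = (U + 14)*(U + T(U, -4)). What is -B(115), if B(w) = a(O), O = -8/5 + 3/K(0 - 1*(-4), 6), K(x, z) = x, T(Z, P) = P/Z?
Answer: -344793/6800 ≈ -50.705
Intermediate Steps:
O = -17/20 (O = -8/5 + 3/(0 - 1*(-4)) = -8*⅕ + 3/(0 + 4) = -8/5 + 3/4 = -8/5 + 3*(¼) = -8/5 + ¾ = -17/20 ≈ -0.85000)
a(U) = (14 + U)*(U - 4/U) (a(U) = (U + 14)*(U - 4/U) = (14 + U)*(U - 4/U))
B(w) = 344793/6800 (B(w) = -4 + (-17/20)² - 56/(-17/20) + 14*(-17/20) = -4 + 289/400 - 56*(-20/17) - 119/10 = -4 + 289/400 + 1120/17 - 119/10 = 344793/6800)
-B(115) = -1*344793/6800 = -344793/6800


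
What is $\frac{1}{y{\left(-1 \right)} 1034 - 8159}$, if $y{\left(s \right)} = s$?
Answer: $- \frac{1}{9193} \approx -0.00010878$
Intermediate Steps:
$\frac{1}{y{\left(-1 \right)} 1034 - 8159} = \frac{1}{\left(-1\right) 1034 - 8159} = \frac{1}{-1034 - 8159} = \frac{1}{-9193} = - \frac{1}{9193}$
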